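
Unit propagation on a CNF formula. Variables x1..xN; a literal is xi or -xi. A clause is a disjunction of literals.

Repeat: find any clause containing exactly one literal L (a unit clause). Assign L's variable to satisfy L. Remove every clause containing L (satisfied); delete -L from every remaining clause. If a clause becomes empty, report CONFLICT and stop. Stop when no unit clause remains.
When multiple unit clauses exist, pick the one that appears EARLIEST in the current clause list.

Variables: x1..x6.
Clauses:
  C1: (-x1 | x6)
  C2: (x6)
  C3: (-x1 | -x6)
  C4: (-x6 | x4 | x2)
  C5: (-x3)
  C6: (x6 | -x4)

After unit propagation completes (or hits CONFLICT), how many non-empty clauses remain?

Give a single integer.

unit clause [6] forces x6=T; simplify:
  drop -6 from [-1, -6] -> [-1]
  drop -6 from [-6, 4, 2] -> [4, 2]
  satisfied 3 clause(s); 3 remain; assigned so far: [6]
unit clause [-1] forces x1=F; simplify:
  satisfied 1 clause(s); 2 remain; assigned so far: [1, 6]
unit clause [-3] forces x3=F; simplify:
  satisfied 1 clause(s); 1 remain; assigned so far: [1, 3, 6]

Answer: 1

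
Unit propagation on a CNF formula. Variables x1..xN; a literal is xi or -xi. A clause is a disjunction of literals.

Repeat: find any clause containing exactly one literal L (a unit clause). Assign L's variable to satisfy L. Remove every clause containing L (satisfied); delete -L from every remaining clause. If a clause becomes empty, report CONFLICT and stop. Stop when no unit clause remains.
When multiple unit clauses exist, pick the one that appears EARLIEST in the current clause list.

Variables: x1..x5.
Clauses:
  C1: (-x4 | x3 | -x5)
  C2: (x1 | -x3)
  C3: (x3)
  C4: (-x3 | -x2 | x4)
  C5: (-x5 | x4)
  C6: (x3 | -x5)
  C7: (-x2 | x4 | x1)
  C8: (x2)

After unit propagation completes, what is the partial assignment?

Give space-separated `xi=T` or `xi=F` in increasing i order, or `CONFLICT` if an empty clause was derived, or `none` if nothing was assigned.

unit clause [3] forces x3=T; simplify:
  drop -3 from [1, -3] -> [1]
  drop -3 from [-3, -2, 4] -> [-2, 4]
  satisfied 3 clause(s); 5 remain; assigned so far: [3]
unit clause [1] forces x1=T; simplify:
  satisfied 2 clause(s); 3 remain; assigned so far: [1, 3]
unit clause [2] forces x2=T; simplify:
  drop -2 from [-2, 4] -> [4]
  satisfied 1 clause(s); 2 remain; assigned so far: [1, 2, 3]
unit clause [4] forces x4=T; simplify:
  satisfied 2 clause(s); 0 remain; assigned so far: [1, 2, 3, 4]

Answer: x1=T x2=T x3=T x4=T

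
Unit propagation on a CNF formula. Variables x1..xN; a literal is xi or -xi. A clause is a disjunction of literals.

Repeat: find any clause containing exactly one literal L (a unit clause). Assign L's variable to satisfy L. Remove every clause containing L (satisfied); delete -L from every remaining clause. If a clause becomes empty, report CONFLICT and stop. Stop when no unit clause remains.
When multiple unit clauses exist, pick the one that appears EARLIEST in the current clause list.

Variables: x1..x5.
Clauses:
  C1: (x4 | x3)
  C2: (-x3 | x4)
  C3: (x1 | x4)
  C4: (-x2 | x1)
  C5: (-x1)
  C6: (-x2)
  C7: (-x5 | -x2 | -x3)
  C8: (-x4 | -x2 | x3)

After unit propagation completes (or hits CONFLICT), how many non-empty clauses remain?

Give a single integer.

Answer: 0

Derivation:
unit clause [-1] forces x1=F; simplify:
  drop 1 from [1, 4] -> [4]
  drop 1 from [-2, 1] -> [-2]
  satisfied 1 clause(s); 7 remain; assigned so far: [1]
unit clause [4] forces x4=T; simplify:
  drop -4 from [-4, -2, 3] -> [-2, 3]
  satisfied 3 clause(s); 4 remain; assigned so far: [1, 4]
unit clause [-2] forces x2=F; simplify:
  satisfied 4 clause(s); 0 remain; assigned so far: [1, 2, 4]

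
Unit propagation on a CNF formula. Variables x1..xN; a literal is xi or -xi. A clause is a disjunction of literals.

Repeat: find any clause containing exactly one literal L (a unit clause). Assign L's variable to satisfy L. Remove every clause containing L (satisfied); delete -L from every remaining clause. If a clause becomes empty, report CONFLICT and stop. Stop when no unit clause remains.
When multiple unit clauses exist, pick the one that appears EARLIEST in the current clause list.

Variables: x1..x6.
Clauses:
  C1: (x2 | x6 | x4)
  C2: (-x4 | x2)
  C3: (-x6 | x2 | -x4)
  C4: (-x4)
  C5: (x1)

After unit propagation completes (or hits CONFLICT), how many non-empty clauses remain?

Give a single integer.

Answer: 1

Derivation:
unit clause [-4] forces x4=F; simplify:
  drop 4 from [2, 6, 4] -> [2, 6]
  satisfied 3 clause(s); 2 remain; assigned so far: [4]
unit clause [1] forces x1=T; simplify:
  satisfied 1 clause(s); 1 remain; assigned so far: [1, 4]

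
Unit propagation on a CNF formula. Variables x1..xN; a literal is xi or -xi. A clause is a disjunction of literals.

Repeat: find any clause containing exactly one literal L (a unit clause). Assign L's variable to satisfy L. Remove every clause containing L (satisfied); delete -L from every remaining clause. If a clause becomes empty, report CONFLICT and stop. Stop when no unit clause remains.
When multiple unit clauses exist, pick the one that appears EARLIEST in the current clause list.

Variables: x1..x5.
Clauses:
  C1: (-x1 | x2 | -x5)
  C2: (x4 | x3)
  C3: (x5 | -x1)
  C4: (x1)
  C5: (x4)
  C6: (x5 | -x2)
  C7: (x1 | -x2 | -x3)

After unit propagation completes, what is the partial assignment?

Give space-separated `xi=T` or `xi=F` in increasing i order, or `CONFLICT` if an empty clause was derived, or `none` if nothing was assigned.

unit clause [1] forces x1=T; simplify:
  drop -1 from [-1, 2, -5] -> [2, -5]
  drop -1 from [5, -1] -> [5]
  satisfied 2 clause(s); 5 remain; assigned so far: [1]
unit clause [5] forces x5=T; simplify:
  drop -5 from [2, -5] -> [2]
  satisfied 2 clause(s); 3 remain; assigned so far: [1, 5]
unit clause [2] forces x2=T; simplify:
  satisfied 1 clause(s); 2 remain; assigned so far: [1, 2, 5]
unit clause [4] forces x4=T; simplify:
  satisfied 2 clause(s); 0 remain; assigned so far: [1, 2, 4, 5]

Answer: x1=T x2=T x4=T x5=T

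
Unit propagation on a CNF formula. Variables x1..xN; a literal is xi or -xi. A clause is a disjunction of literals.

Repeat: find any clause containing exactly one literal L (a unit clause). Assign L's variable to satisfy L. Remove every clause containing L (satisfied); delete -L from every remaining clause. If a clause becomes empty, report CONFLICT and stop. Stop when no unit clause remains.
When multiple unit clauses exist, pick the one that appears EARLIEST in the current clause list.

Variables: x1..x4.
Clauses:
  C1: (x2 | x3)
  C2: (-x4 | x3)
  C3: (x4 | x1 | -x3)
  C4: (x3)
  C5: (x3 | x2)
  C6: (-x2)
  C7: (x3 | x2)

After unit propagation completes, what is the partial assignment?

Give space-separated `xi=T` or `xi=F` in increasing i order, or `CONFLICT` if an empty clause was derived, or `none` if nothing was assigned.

unit clause [3] forces x3=T; simplify:
  drop -3 from [4, 1, -3] -> [4, 1]
  satisfied 5 clause(s); 2 remain; assigned so far: [3]
unit clause [-2] forces x2=F; simplify:
  satisfied 1 clause(s); 1 remain; assigned so far: [2, 3]

Answer: x2=F x3=T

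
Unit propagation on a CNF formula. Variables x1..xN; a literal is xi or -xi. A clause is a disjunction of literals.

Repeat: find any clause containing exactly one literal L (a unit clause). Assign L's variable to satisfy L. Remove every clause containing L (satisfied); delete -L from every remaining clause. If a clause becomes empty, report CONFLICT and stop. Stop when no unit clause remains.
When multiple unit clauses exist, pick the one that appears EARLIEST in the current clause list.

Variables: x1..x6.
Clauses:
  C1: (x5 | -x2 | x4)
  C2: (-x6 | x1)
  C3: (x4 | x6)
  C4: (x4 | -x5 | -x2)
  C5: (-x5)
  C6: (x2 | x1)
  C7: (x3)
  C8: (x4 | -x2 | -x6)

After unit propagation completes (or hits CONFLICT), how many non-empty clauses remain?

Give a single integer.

unit clause [-5] forces x5=F; simplify:
  drop 5 from [5, -2, 4] -> [-2, 4]
  satisfied 2 clause(s); 6 remain; assigned so far: [5]
unit clause [3] forces x3=T; simplify:
  satisfied 1 clause(s); 5 remain; assigned so far: [3, 5]

Answer: 5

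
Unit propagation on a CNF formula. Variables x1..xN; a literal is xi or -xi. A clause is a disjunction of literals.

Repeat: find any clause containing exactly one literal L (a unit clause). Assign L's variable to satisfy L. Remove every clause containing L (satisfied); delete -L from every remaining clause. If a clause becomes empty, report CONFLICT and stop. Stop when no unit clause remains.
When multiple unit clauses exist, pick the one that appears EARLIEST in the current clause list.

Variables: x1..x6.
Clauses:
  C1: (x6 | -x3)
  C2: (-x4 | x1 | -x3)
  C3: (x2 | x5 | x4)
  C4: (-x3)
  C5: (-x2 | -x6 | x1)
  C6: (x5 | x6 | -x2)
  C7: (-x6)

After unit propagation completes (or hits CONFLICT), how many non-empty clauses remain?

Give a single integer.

unit clause [-3] forces x3=F; simplify:
  satisfied 3 clause(s); 4 remain; assigned so far: [3]
unit clause [-6] forces x6=F; simplify:
  drop 6 from [5, 6, -2] -> [5, -2]
  satisfied 2 clause(s); 2 remain; assigned so far: [3, 6]

Answer: 2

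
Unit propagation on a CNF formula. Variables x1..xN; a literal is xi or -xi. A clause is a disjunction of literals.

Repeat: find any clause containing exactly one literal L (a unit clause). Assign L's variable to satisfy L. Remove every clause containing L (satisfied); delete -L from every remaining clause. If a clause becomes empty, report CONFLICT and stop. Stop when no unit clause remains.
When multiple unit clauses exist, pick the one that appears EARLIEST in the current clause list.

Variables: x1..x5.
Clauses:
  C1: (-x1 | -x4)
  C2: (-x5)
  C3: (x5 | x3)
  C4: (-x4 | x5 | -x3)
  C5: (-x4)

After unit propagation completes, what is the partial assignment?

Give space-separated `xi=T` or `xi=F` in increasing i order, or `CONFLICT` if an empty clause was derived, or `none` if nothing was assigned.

Answer: x3=T x4=F x5=F

Derivation:
unit clause [-5] forces x5=F; simplify:
  drop 5 from [5, 3] -> [3]
  drop 5 from [-4, 5, -3] -> [-4, -3]
  satisfied 1 clause(s); 4 remain; assigned so far: [5]
unit clause [3] forces x3=T; simplify:
  drop -3 from [-4, -3] -> [-4]
  satisfied 1 clause(s); 3 remain; assigned so far: [3, 5]
unit clause [-4] forces x4=F; simplify:
  satisfied 3 clause(s); 0 remain; assigned so far: [3, 4, 5]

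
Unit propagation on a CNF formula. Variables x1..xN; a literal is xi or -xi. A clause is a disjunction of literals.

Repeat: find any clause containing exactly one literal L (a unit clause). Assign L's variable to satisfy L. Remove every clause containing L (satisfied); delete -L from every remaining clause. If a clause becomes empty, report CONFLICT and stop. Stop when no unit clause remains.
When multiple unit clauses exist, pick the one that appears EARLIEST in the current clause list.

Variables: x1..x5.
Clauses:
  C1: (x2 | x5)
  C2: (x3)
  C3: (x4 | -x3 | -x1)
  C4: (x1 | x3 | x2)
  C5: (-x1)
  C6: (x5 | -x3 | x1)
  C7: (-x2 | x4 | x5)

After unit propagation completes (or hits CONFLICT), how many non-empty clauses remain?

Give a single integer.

unit clause [3] forces x3=T; simplify:
  drop -3 from [4, -3, -1] -> [4, -1]
  drop -3 from [5, -3, 1] -> [5, 1]
  satisfied 2 clause(s); 5 remain; assigned so far: [3]
unit clause [-1] forces x1=F; simplify:
  drop 1 from [5, 1] -> [5]
  satisfied 2 clause(s); 3 remain; assigned so far: [1, 3]
unit clause [5] forces x5=T; simplify:
  satisfied 3 clause(s); 0 remain; assigned so far: [1, 3, 5]

Answer: 0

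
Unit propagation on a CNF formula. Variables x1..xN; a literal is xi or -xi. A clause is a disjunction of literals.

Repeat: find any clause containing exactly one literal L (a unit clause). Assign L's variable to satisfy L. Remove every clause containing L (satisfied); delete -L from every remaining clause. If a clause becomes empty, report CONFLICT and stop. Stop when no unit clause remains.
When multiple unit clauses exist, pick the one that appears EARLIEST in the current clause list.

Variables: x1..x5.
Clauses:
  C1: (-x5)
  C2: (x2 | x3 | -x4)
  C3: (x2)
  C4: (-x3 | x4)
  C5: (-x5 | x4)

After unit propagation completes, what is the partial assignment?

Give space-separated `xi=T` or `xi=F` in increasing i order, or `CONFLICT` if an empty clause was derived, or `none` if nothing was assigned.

Answer: x2=T x5=F

Derivation:
unit clause [-5] forces x5=F; simplify:
  satisfied 2 clause(s); 3 remain; assigned so far: [5]
unit clause [2] forces x2=T; simplify:
  satisfied 2 clause(s); 1 remain; assigned so far: [2, 5]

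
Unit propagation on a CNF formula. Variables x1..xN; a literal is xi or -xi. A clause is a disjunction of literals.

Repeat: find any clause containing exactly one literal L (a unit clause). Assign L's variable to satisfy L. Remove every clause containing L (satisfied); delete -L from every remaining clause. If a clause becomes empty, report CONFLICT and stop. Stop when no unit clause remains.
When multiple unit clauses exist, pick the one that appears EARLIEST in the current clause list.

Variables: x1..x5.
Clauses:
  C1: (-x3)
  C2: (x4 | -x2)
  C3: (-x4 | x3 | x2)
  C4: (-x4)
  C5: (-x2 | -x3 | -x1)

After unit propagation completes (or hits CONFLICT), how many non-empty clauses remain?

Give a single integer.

Answer: 0

Derivation:
unit clause [-3] forces x3=F; simplify:
  drop 3 from [-4, 3, 2] -> [-4, 2]
  satisfied 2 clause(s); 3 remain; assigned so far: [3]
unit clause [-4] forces x4=F; simplify:
  drop 4 from [4, -2] -> [-2]
  satisfied 2 clause(s); 1 remain; assigned so far: [3, 4]
unit clause [-2] forces x2=F; simplify:
  satisfied 1 clause(s); 0 remain; assigned so far: [2, 3, 4]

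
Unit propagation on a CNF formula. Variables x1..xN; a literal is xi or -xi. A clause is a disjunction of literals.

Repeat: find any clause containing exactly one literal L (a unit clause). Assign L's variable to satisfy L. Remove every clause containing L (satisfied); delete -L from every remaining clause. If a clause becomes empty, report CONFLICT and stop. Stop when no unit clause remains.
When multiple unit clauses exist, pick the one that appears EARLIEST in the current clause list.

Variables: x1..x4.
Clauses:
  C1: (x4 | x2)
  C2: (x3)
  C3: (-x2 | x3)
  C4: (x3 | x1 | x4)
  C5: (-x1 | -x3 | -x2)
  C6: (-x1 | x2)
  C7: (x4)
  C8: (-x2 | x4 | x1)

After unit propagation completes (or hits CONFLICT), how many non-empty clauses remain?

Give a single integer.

Answer: 2

Derivation:
unit clause [3] forces x3=T; simplify:
  drop -3 from [-1, -3, -2] -> [-1, -2]
  satisfied 3 clause(s); 5 remain; assigned so far: [3]
unit clause [4] forces x4=T; simplify:
  satisfied 3 clause(s); 2 remain; assigned so far: [3, 4]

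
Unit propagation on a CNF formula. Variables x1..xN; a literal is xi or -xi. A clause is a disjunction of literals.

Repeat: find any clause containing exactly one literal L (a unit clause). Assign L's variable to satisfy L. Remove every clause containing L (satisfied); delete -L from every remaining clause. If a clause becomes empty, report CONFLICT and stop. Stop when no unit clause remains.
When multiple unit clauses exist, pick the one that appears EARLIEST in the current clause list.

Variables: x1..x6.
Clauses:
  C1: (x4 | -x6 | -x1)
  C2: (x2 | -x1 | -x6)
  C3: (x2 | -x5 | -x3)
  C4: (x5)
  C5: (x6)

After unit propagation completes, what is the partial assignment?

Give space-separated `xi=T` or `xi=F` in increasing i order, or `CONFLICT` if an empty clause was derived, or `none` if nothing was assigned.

unit clause [5] forces x5=T; simplify:
  drop -5 from [2, -5, -3] -> [2, -3]
  satisfied 1 clause(s); 4 remain; assigned so far: [5]
unit clause [6] forces x6=T; simplify:
  drop -6 from [4, -6, -1] -> [4, -1]
  drop -6 from [2, -1, -6] -> [2, -1]
  satisfied 1 clause(s); 3 remain; assigned so far: [5, 6]

Answer: x5=T x6=T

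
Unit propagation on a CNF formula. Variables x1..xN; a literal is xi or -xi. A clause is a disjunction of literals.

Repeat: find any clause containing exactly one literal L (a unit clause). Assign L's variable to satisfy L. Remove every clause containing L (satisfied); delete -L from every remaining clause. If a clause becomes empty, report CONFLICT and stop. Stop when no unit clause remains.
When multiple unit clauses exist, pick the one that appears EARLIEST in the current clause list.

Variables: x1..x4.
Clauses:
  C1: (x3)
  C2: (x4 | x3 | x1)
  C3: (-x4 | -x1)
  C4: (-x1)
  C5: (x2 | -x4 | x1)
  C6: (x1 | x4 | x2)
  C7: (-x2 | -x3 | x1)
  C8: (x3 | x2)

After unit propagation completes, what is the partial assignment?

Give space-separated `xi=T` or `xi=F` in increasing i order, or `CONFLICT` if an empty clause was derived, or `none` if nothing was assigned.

Answer: CONFLICT

Derivation:
unit clause [3] forces x3=T; simplify:
  drop -3 from [-2, -3, 1] -> [-2, 1]
  satisfied 3 clause(s); 5 remain; assigned so far: [3]
unit clause [-1] forces x1=F; simplify:
  drop 1 from [2, -4, 1] -> [2, -4]
  drop 1 from [1, 4, 2] -> [4, 2]
  drop 1 from [-2, 1] -> [-2]
  satisfied 2 clause(s); 3 remain; assigned so far: [1, 3]
unit clause [-2] forces x2=F; simplify:
  drop 2 from [2, -4] -> [-4]
  drop 2 from [4, 2] -> [4]
  satisfied 1 clause(s); 2 remain; assigned so far: [1, 2, 3]
unit clause [-4] forces x4=F; simplify:
  drop 4 from [4] -> [] (empty!)
  satisfied 1 clause(s); 1 remain; assigned so far: [1, 2, 3, 4]
CONFLICT (empty clause)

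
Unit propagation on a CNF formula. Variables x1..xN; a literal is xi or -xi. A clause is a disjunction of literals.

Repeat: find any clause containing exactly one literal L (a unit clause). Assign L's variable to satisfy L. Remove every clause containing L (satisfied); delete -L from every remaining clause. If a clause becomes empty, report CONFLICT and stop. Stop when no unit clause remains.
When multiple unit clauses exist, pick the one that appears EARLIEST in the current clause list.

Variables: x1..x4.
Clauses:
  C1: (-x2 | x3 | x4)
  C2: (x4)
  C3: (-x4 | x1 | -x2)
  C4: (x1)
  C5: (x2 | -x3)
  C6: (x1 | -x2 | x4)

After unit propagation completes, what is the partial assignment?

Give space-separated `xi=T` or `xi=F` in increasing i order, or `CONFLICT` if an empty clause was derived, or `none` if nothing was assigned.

unit clause [4] forces x4=T; simplify:
  drop -4 from [-4, 1, -2] -> [1, -2]
  satisfied 3 clause(s); 3 remain; assigned so far: [4]
unit clause [1] forces x1=T; simplify:
  satisfied 2 clause(s); 1 remain; assigned so far: [1, 4]

Answer: x1=T x4=T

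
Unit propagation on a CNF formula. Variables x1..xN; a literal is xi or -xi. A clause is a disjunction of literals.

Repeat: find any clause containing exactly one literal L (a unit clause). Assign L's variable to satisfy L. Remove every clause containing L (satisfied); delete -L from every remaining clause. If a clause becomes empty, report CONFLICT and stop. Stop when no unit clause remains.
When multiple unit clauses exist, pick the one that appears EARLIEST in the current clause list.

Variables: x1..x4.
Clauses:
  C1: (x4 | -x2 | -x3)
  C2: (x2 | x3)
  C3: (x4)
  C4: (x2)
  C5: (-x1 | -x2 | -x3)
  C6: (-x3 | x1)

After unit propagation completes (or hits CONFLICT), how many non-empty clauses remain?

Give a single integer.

Answer: 2

Derivation:
unit clause [4] forces x4=T; simplify:
  satisfied 2 clause(s); 4 remain; assigned so far: [4]
unit clause [2] forces x2=T; simplify:
  drop -2 from [-1, -2, -3] -> [-1, -3]
  satisfied 2 clause(s); 2 remain; assigned so far: [2, 4]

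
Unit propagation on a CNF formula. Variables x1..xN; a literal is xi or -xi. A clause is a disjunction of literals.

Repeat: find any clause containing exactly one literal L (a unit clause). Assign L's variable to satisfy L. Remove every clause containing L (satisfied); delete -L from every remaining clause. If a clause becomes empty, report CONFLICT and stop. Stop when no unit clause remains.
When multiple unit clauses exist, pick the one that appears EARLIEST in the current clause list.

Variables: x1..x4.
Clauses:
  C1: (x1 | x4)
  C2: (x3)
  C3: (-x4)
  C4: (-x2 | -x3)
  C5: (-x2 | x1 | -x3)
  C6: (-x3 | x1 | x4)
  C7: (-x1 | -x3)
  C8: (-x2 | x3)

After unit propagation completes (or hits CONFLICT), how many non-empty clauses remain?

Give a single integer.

unit clause [3] forces x3=T; simplify:
  drop -3 from [-2, -3] -> [-2]
  drop -3 from [-2, 1, -3] -> [-2, 1]
  drop -3 from [-3, 1, 4] -> [1, 4]
  drop -3 from [-1, -3] -> [-1]
  satisfied 2 clause(s); 6 remain; assigned so far: [3]
unit clause [-4] forces x4=F; simplify:
  drop 4 from [1, 4] -> [1]
  drop 4 from [1, 4] -> [1]
  satisfied 1 clause(s); 5 remain; assigned so far: [3, 4]
unit clause [1] forces x1=T; simplify:
  drop -1 from [-1] -> [] (empty!)
  satisfied 3 clause(s); 2 remain; assigned so far: [1, 3, 4]
CONFLICT (empty clause)

Answer: 1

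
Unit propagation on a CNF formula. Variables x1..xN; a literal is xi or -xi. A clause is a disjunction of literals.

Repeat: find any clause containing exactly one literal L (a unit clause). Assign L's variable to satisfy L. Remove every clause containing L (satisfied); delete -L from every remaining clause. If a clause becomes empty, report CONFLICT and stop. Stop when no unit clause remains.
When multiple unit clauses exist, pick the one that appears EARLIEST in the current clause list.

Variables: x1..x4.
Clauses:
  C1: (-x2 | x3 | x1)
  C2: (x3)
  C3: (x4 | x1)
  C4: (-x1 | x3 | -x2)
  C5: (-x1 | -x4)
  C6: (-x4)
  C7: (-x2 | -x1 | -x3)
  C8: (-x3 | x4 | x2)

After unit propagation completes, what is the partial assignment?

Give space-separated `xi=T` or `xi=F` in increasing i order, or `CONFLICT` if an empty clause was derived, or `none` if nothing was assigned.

Answer: CONFLICT

Derivation:
unit clause [3] forces x3=T; simplify:
  drop -3 from [-2, -1, -3] -> [-2, -1]
  drop -3 from [-3, 4, 2] -> [4, 2]
  satisfied 3 clause(s); 5 remain; assigned so far: [3]
unit clause [-4] forces x4=F; simplify:
  drop 4 from [4, 1] -> [1]
  drop 4 from [4, 2] -> [2]
  satisfied 2 clause(s); 3 remain; assigned so far: [3, 4]
unit clause [1] forces x1=T; simplify:
  drop -1 from [-2, -1] -> [-2]
  satisfied 1 clause(s); 2 remain; assigned so far: [1, 3, 4]
unit clause [-2] forces x2=F; simplify:
  drop 2 from [2] -> [] (empty!)
  satisfied 1 clause(s); 1 remain; assigned so far: [1, 2, 3, 4]
CONFLICT (empty clause)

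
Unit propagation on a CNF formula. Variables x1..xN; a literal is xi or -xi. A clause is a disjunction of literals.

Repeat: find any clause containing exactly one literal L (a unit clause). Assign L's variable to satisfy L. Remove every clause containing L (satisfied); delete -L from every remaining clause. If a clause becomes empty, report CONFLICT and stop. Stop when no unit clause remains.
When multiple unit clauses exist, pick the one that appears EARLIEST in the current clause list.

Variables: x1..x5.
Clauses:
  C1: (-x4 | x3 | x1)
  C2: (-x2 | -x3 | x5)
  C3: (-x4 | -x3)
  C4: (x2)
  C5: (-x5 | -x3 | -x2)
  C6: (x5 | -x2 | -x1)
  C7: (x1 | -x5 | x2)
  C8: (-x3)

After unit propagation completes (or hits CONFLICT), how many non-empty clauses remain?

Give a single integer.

Answer: 2

Derivation:
unit clause [2] forces x2=T; simplify:
  drop -2 from [-2, -3, 5] -> [-3, 5]
  drop -2 from [-5, -3, -2] -> [-5, -3]
  drop -2 from [5, -2, -1] -> [5, -1]
  satisfied 2 clause(s); 6 remain; assigned so far: [2]
unit clause [-3] forces x3=F; simplify:
  drop 3 from [-4, 3, 1] -> [-4, 1]
  satisfied 4 clause(s); 2 remain; assigned so far: [2, 3]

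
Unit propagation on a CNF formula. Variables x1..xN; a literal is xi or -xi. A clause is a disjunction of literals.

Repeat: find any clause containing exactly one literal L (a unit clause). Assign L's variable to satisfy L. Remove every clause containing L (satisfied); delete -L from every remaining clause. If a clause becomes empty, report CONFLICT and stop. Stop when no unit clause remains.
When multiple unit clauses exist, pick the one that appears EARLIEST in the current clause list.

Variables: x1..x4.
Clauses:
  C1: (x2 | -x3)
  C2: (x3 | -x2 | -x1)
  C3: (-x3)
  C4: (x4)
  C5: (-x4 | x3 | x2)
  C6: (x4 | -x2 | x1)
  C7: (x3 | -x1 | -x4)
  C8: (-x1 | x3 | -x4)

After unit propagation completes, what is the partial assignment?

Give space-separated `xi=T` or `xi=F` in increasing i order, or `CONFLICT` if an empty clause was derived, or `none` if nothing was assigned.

Answer: x1=F x2=T x3=F x4=T

Derivation:
unit clause [-3] forces x3=F; simplify:
  drop 3 from [3, -2, -1] -> [-2, -1]
  drop 3 from [-4, 3, 2] -> [-4, 2]
  drop 3 from [3, -1, -4] -> [-1, -4]
  drop 3 from [-1, 3, -4] -> [-1, -4]
  satisfied 2 clause(s); 6 remain; assigned so far: [3]
unit clause [4] forces x4=T; simplify:
  drop -4 from [-4, 2] -> [2]
  drop -4 from [-1, -4] -> [-1]
  drop -4 from [-1, -4] -> [-1]
  satisfied 2 clause(s); 4 remain; assigned so far: [3, 4]
unit clause [2] forces x2=T; simplify:
  drop -2 from [-2, -1] -> [-1]
  satisfied 1 clause(s); 3 remain; assigned so far: [2, 3, 4]
unit clause [-1] forces x1=F; simplify:
  satisfied 3 clause(s); 0 remain; assigned so far: [1, 2, 3, 4]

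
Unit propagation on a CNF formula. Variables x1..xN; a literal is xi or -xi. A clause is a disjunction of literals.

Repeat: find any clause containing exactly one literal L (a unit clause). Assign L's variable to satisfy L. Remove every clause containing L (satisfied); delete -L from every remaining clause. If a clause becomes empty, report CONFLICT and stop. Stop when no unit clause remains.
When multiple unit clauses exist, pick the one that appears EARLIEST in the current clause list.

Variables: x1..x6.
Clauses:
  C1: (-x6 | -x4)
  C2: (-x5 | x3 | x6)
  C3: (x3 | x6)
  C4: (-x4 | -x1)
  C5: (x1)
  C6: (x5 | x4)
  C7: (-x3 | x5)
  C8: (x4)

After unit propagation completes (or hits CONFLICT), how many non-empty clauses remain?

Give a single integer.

Answer: 4

Derivation:
unit clause [1] forces x1=T; simplify:
  drop -1 from [-4, -1] -> [-4]
  satisfied 1 clause(s); 7 remain; assigned so far: [1]
unit clause [-4] forces x4=F; simplify:
  drop 4 from [5, 4] -> [5]
  drop 4 from [4] -> [] (empty!)
  satisfied 2 clause(s); 5 remain; assigned so far: [1, 4]
CONFLICT (empty clause)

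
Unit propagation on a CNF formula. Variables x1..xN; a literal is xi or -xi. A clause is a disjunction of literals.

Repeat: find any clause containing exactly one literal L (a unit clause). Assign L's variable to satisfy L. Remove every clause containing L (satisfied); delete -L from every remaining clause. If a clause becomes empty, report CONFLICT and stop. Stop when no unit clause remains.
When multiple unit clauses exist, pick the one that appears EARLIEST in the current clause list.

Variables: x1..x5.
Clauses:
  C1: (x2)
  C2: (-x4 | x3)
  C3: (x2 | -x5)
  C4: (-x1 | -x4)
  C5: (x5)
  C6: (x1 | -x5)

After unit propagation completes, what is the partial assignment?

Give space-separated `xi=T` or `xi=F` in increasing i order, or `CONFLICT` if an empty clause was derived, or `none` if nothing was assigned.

unit clause [2] forces x2=T; simplify:
  satisfied 2 clause(s); 4 remain; assigned so far: [2]
unit clause [5] forces x5=T; simplify:
  drop -5 from [1, -5] -> [1]
  satisfied 1 clause(s); 3 remain; assigned so far: [2, 5]
unit clause [1] forces x1=T; simplify:
  drop -1 from [-1, -4] -> [-4]
  satisfied 1 clause(s); 2 remain; assigned so far: [1, 2, 5]
unit clause [-4] forces x4=F; simplify:
  satisfied 2 clause(s); 0 remain; assigned so far: [1, 2, 4, 5]

Answer: x1=T x2=T x4=F x5=T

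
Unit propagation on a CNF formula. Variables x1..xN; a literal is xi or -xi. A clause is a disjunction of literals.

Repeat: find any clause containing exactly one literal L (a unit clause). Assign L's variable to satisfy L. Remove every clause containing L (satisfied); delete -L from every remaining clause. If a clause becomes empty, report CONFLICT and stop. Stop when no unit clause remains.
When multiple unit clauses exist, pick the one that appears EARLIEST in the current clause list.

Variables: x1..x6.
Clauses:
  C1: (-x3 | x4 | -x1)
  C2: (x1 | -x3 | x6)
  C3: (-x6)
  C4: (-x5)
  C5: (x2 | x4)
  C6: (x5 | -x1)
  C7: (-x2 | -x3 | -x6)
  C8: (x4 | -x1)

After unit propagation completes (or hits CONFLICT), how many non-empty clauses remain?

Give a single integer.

unit clause [-6] forces x6=F; simplify:
  drop 6 from [1, -3, 6] -> [1, -3]
  satisfied 2 clause(s); 6 remain; assigned so far: [6]
unit clause [-5] forces x5=F; simplify:
  drop 5 from [5, -1] -> [-1]
  satisfied 1 clause(s); 5 remain; assigned so far: [5, 6]
unit clause [-1] forces x1=F; simplify:
  drop 1 from [1, -3] -> [-3]
  satisfied 3 clause(s); 2 remain; assigned so far: [1, 5, 6]
unit clause [-3] forces x3=F; simplify:
  satisfied 1 clause(s); 1 remain; assigned so far: [1, 3, 5, 6]

Answer: 1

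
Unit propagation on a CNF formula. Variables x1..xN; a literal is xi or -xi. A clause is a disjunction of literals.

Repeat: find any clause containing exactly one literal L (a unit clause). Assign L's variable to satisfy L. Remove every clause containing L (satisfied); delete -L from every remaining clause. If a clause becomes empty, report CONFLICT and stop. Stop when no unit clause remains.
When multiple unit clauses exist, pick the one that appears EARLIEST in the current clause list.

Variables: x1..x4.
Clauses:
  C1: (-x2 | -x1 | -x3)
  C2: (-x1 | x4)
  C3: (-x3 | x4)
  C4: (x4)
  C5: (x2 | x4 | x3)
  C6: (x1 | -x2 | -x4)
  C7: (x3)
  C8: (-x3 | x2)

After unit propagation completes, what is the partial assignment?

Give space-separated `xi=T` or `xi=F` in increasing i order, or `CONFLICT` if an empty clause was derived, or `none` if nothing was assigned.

Answer: CONFLICT

Derivation:
unit clause [4] forces x4=T; simplify:
  drop -4 from [1, -2, -4] -> [1, -2]
  satisfied 4 clause(s); 4 remain; assigned so far: [4]
unit clause [3] forces x3=T; simplify:
  drop -3 from [-2, -1, -3] -> [-2, -1]
  drop -3 from [-3, 2] -> [2]
  satisfied 1 clause(s); 3 remain; assigned so far: [3, 4]
unit clause [2] forces x2=T; simplify:
  drop -2 from [-2, -1] -> [-1]
  drop -2 from [1, -2] -> [1]
  satisfied 1 clause(s); 2 remain; assigned so far: [2, 3, 4]
unit clause [-1] forces x1=F; simplify:
  drop 1 from [1] -> [] (empty!)
  satisfied 1 clause(s); 1 remain; assigned so far: [1, 2, 3, 4]
CONFLICT (empty clause)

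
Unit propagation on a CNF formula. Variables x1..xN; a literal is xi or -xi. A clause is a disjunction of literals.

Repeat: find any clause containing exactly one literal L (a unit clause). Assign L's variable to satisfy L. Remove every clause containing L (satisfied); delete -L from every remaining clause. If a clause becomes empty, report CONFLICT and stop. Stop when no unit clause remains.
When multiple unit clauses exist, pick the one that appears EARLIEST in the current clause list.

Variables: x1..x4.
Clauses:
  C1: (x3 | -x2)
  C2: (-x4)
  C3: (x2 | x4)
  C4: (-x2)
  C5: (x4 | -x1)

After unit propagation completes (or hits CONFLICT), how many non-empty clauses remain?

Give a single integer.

Answer: 2

Derivation:
unit clause [-4] forces x4=F; simplify:
  drop 4 from [2, 4] -> [2]
  drop 4 from [4, -1] -> [-1]
  satisfied 1 clause(s); 4 remain; assigned so far: [4]
unit clause [2] forces x2=T; simplify:
  drop -2 from [3, -2] -> [3]
  drop -2 from [-2] -> [] (empty!)
  satisfied 1 clause(s); 3 remain; assigned so far: [2, 4]
CONFLICT (empty clause)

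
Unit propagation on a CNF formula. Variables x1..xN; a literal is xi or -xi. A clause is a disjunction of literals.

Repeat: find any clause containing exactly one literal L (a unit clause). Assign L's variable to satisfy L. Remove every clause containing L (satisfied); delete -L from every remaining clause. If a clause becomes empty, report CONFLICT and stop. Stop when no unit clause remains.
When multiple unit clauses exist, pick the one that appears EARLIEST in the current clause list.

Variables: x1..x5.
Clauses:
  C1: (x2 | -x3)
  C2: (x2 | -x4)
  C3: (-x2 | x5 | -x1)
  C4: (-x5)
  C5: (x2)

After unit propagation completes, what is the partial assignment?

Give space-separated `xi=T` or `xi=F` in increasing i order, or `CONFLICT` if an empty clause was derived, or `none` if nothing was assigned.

unit clause [-5] forces x5=F; simplify:
  drop 5 from [-2, 5, -1] -> [-2, -1]
  satisfied 1 clause(s); 4 remain; assigned so far: [5]
unit clause [2] forces x2=T; simplify:
  drop -2 from [-2, -1] -> [-1]
  satisfied 3 clause(s); 1 remain; assigned so far: [2, 5]
unit clause [-1] forces x1=F; simplify:
  satisfied 1 clause(s); 0 remain; assigned so far: [1, 2, 5]

Answer: x1=F x2=T x5=F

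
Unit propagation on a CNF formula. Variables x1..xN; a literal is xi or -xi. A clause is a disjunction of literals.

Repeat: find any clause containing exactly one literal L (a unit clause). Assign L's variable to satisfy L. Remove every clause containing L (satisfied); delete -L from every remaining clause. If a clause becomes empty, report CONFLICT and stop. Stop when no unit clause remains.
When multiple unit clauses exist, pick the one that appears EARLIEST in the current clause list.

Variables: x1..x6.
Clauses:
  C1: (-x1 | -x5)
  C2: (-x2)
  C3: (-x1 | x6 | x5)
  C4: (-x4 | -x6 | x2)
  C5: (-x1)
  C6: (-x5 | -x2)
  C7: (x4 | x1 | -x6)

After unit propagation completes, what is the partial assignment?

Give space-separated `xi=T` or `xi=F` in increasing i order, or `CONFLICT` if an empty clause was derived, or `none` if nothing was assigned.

unit clause [-2] forces x2=F; simplify:
  drop 2 from [-4, -6, 2] -> [-4, -6]
  satisfied 2 clause(s); 5 remain; assigned so far: [2]
unit clause [-1] forces x1=F; simplify:
  drop 1 from [4, 1, -6] -> [4, -6]
  satisfied 3 clause(s); 2 remain; assigned so far: [1, 2]

Answer: x1=F x2=F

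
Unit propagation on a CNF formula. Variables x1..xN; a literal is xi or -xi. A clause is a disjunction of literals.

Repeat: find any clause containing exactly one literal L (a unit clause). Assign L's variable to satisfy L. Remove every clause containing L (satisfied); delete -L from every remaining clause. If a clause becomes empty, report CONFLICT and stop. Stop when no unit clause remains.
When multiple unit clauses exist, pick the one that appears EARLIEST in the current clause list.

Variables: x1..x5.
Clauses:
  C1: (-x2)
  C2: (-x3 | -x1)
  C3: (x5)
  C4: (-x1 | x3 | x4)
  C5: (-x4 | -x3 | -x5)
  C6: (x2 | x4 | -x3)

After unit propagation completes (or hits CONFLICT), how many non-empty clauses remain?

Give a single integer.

Answer: 4

Derivation:
unit clause [-2] forces x2=F; simplify:
  drop 2 from [2, 4, -3] -> [4, -3]
  satisfied 1 clause(s); 5 remain; assigned so far: [2]
unit clause [5] forces x5=T; simplify:
  drop -5 from [-4, -3, -5] -> [-4, -3]
  satisfied 1 clause(s); 4 remain; assigned so far: [2, 5]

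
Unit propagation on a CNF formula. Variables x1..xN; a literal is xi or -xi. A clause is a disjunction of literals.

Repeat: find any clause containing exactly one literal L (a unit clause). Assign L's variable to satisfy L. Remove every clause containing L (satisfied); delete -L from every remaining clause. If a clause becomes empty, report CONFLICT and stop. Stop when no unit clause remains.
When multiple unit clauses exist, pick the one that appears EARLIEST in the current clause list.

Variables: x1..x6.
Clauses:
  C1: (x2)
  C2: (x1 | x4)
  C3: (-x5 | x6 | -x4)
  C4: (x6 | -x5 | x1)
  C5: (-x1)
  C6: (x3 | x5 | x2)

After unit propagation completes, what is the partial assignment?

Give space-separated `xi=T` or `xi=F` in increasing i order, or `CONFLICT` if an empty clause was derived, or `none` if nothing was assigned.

Answer: x1=F x2=T x4=T

Derivation:
unit clause [2] forces x2=T; simplify:
  satisfied 2 clause(s); 4 remain; assigned so far: [2]
unit clause [-1] forces x1=F; simplify:
  drop 1 from [1, 4] -> [4]
  drop 1 from [6, -5, 1] -> [6, -5]
  satisfied 1 clause(s); 3 remain; assigned so far: [1, 2]
unit clause [4] forces x4=T; simplify:
  drop -4 from [-5, 6, -4] -> [-5, 6]
  satisfied 1 clause(s); 2 remain; assigned so far: [1, 2, 4]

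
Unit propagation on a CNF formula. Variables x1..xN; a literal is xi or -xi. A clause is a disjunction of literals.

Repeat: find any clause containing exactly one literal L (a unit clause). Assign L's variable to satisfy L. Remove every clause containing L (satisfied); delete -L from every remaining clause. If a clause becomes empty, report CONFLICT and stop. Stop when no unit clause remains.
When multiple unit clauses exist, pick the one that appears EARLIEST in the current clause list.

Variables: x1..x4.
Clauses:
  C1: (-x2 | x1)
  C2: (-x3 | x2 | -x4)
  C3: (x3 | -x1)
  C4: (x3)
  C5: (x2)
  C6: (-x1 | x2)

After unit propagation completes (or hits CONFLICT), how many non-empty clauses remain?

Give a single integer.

unit clause [3] forces x3=T; simplify:
  drop -3 from [-3, 2, -4] -> [2, -4]
  satisfied 2 clause(s); 4 remain; assigned so far: [3]
unit clause [2] forces x2=T; simplify:
  drop -2 from [-2, 1] -> [1]
  satisfied 3 clause(s); 1 remain; assigned so far: [2, 3]
unit clause [1] forces x1=T; simplify:
  satisfied 1 clause(s); 0 remain; assigned so far: [1, 2, 3]

Answer: 0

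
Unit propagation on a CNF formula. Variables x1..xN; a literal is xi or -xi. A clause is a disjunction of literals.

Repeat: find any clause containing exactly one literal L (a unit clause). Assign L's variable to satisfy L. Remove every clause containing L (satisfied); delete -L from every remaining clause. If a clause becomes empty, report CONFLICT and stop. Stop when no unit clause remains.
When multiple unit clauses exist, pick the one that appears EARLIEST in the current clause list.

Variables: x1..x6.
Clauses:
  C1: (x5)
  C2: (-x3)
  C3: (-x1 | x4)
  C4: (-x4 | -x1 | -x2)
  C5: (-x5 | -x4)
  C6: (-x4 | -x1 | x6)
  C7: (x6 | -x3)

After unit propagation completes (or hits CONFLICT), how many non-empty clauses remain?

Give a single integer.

unit clause [5] forces x5=T; simplify:
  drop -5 from [-5, -4] -> [-4]
  satisfied 1 clause(s); 6 remain; assigned so far: [5]
unit clause [-3] forces x3=F; simplify:
  satisfied 2 clause(s); 4 remain; assigned so far: [3, 5]
unit clause [-4] forces x4=F; simplify:
  drop 4 from [-1, 4] -> [-1]
  satisfied 3 clause(s); 1 remain; assigned so far: [3, 4, 5]
unit clause [-1] forces x1=F; simplify:
  satisfied 1 clause(s); 0 remain; assigned so far: [1, 3, 4, 5]

Answer: 0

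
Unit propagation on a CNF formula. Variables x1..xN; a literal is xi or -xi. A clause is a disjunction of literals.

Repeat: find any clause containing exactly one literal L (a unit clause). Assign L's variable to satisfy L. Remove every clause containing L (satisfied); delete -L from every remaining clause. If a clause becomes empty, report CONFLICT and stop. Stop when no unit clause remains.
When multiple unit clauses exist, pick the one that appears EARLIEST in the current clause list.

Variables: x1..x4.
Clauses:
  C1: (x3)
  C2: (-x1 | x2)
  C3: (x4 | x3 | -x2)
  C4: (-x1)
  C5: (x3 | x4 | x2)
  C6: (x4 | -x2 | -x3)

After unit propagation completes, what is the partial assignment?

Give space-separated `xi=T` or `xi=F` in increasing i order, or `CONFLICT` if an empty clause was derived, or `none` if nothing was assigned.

unit clause [3] forces x3=T; simplify:
  drop -3 from [4, -2, -3] -> [4, -2]
  satisfied 3 clause(s); 3 remain; assigned so far: [3]
unit clause [-1] forces x1=F; simplify:
  satisfied 2 clause(s); 1 remain; assigned so far: [1, 3]

Answer: x1=F x3=T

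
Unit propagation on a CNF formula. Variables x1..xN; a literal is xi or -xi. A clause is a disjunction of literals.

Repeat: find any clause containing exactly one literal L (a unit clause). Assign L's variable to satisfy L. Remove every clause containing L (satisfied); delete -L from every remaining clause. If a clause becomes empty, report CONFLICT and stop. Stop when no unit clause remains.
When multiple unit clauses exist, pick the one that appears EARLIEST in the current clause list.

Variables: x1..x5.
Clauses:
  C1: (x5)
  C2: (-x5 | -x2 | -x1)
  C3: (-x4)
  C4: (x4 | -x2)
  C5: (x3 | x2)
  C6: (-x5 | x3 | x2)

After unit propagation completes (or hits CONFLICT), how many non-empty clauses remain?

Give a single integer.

Answer: 0

Derivation:
unit clause [5] forces x5=T; simplify:
  drop -5 from [-5, -2, -1] -> [-2, -1]
  drop -5 from [-5, 3, 2] -> [3, 2]
  satisfied 1 clause(s); 5 remain; assigned so far: [5]
unit clause [-4] forces x4=F; simplify:
  drop 4 from [4, -2] -> [-2]
  satisfied 1 clause(s); 4 remain; assigned so far: [4, 5]
unit clause [-2] forces x2=F; simplify:
  drop 2 from [3, 2] -> [3]
  drop 2 from [3, 2] -> [3]
  satisfied 2 clause(s); 2 remain; assigned so far: [2, 4, 5]
unit clause [3] forces x3=T; simplify:
  satisfied 2 clause(s); 0 remain; assigned so far: [2, 3, 4, 5]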